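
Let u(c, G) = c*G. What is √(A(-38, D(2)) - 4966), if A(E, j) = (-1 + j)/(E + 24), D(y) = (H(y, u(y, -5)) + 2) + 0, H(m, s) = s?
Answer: I*√973210/14 ≈ 70.465*I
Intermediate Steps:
u(c, G) = G*c
D(y) = 2 - 5*y (D(y) = (-5*y + 2) + 0 = (2 - 5*y) + 0 = 2 - 5*y)
A(E, j) = (-1 + j)/(24 + E)
√(A(-38, D(2)) - 4966) = √((-1 + (2 - 5*2))/(24 - 38) - 4966) = √((-1 + (2 - 10))/(-14) - 4966) = √(-(-1 - 8)/14 - 4966) = √(-1/14*(-9) - 4966) = √(9/14 - 4966) = √(-69515/14) = I*√973210/14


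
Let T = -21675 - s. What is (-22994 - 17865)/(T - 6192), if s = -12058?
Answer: 40859/15809 ≈ 2.5845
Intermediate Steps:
T = -9617 (T = -21675 - 1*(-12058) = -21675 + 12058 = -9617)
(-22994 - 17865)/(T - 6192) = (-22994 - 17865)/(-9617 - 6192) = -40859/(-15809) = -40859*(-1/15809) = 40859/15809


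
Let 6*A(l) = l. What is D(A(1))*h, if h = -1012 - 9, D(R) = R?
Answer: -1021/6 ≈ -170.17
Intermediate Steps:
A(l) = l/6
h = -1021
D(A(1))*h = ((⅙)*1)*(-1021) = (⅙)*(-1021) = -1021/6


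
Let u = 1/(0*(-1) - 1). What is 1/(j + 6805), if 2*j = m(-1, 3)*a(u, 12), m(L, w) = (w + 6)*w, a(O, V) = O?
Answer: 2/13583 ≈ 0.00014724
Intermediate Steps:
u = -1 (u = 1/(0 - 1) = 1/(-1) = -1)
m(L, w) = w*(6 + w) (m(L, w) = (6 + w)*w = w*(6 + w))
j = -27/2 (j = ((3*(6 + 3))*(-1))/2 = ((3*9)*(-1))/2 = (27*(-1))/2 = (1/2)*(-27) = -27/2 ≈ -13.500)
1/(j + 6805) = 1/(-27/2 + 6805) = 1/(13583/2) = 2/13583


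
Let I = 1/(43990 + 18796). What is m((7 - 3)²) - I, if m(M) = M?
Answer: 1004575/62786 ≈ 16.000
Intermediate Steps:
I = 1/62786 ≈ 1.5927e-5
m((7 - 3)²) - I = (7 - 3)² - 1*1/62786 = 4² - 1/62786 = 16 - 1/62786 = 1004575/62786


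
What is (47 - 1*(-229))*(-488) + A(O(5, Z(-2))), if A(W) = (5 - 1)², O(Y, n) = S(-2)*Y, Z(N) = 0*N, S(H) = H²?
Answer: -134672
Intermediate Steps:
Z(N) = 0
O(Y, n) = 4*Y (O(Y, n) = (-2)²*Y = 4*Y)
A(W) = 16 (A(W) = 4² = 16)
(47 - 1*(-229))*(-488) + A(O(5, Z(-2))) = (47 - 1*(-229))*(-488) + 16 = (47 + 229)*(-488) + 16 = 276*(-488) + 16 = -134688 + 16 = -134672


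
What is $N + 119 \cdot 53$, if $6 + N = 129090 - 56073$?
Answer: $79318$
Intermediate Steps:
$N = 73011$ ($N = -6 + \left(129090 - 56073\right) = -6 + 73017 = 73011$)
$N + 119 \cdot 53 = 73011 + 119 \cdot 53 = 73011 + 6307 = 79318$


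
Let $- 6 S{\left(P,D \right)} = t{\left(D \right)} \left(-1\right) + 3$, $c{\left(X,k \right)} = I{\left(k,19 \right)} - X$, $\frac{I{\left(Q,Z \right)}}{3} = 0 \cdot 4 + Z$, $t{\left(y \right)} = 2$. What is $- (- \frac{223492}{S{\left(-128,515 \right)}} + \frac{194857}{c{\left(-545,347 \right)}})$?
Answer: $- \frac{807447961}{602} \approx -1.3413 \cdot 10^{6}$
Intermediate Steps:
$I{\left(Q,Z \right)} = 3 Z$ ($I{\left(Q,Z \right)} = 3 \left(0 \cdot 4 + Z\right) = 3 \left(0 + Z\right) = 3 Z$)
$c{\left(X,k \right)} = 57 - X$ ($c{\left(X,k \right)} = 3 \cdot 19 - X = 57 - X$)
$S{\left(P,D \right)} = - \frac{1}{6}$ ($S{\left(P,D \right)} = - \frac{2 \left(-1\right) + 3}{6} = - \frac{-2 + 3}{6} = \left(- \frac{1}{6}\right) 1 = - \frac{1}{6}$)
$- (- \frac{223492}{S{\left(-128,515 \right)}} + \frac{194857}{c{\left(-545,347 \right)}}) = - (- \frac{223492}{- \frac{1}{6}} + \frac{194857}{57 - -545}) = - (\left(-223492\right) \left(-6\right) + \frac{194857}{57 + 545}) = - (1340952 + \frac{194857}{602}) = \left(-1\right) \frac{807447961}{602} = - \frac{807447961}{602}$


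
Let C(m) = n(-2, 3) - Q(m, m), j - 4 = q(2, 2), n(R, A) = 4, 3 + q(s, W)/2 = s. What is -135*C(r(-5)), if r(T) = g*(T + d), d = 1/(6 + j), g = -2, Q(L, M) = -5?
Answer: -1215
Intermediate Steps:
q(s, W) = -6 + 2*s
j = 2 (j = 4 + (-6 + 2*2) = 4 + (-6 + 4) = 4 - 2 = 2)
d = ⅛ (d = 1/(6 + 2) = 1/8 = ⅛ ≈ 0.12500)
r(T) = -¼ - 2*T (r(T) = -2*(T + ⅛) = -2*(⅛ + T) = -¼ - 2*T)
C(m) = 9 (C(m) = 4 - 1*(-5) = 4 + 5 = 9)
-135*C(r(-5)) = -135*9 = -1215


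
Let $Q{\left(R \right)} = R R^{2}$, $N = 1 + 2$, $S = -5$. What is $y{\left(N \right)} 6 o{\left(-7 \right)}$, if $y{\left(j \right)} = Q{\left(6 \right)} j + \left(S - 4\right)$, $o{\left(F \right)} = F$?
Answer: $-26838$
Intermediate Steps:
$N = 3$
$Q{\left(R \right)} = R^{3}$
$y{\left(j \right)} = -9 + 216 j$ ($y{\left(j \right)} = 6^{3} j - 9 = 216 j - 9 = -9 + 216 j$)
$y{\left(N \right)} 6 o{\left(-7 \right)} = \left(-9 + 216 \cdot 3\right) 6 \left(-7\right) = \left(-9 + 648\right) \left(-42\right) = 639 \left(-42\right) = -26838$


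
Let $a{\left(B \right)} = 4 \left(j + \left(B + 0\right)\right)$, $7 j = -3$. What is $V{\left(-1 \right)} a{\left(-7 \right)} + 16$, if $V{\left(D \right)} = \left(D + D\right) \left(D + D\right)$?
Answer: $- \frac{720}{7} \approx -102.86$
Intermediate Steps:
$j = - \frac{3}{7}$ ($j = \frac{1}{7} \left(-3\right) = - \frac{3}{7} \approx -0.42857$)
$a{\left(B \right)} = - \frac{12}{7} + 4 B$ ($a{\left(B \right)} = 4 \left(- \frac{3}{7} + \left(B + 0\right)\right) = 4 \left(- \frac{3}{7} + B\right) = - \frac{12}{7} + 4 B$)
$V{\left(D \right)} = 4 D^{2}$ ($V{\left(D \right)} = 2 D 2 D = 4 D^{2}$)
$V{\left(-1 \right)} a{\left(-7 \right)} + 16 = 4 \left(-1\right)^{2} \left(- \frac{12}{7} + 4 \left(-7\right)\right) + 16 = 4 \cdot 1 \left(- \frac{12}{7} - 28\right) + 16 = 4 \left(- \frac{208}{7}\right) + 16 = - \frac{832}{7} + 16 = - \frac{720}{7}$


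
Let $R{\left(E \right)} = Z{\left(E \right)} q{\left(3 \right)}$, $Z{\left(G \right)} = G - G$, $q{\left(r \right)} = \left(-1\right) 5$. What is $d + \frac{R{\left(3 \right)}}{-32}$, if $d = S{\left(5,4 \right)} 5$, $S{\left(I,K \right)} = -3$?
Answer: $-15$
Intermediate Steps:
$d = -15$ ($d = \left(-3\right) 5 = -15$)
$q{\left(r \right)} = -5$
$Z{\left(G \right)} = 0$
$R{\left(E \right)} = 0$ ($R{\left(E \right)} = 0 \left(-5\right) = 0$)
$d + \frac{R{\left(3 \right)}}{-32} = -15 + \frac{0}{-32} = -15 + 0 \left(- \frac{1}{32}\right) = -15 + 0 = -15$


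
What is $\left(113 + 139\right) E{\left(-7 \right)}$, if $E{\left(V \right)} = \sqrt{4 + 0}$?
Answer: $504$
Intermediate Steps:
$E{\left(V \right)} = 2$ ($E{\left(V \right)} = \sqrt{4} = 2$)
$\left(113 + 139\right) E{\left(-7 \right)} = \left(113 + 139\right) 2 = 252 \cdot 2 = 504$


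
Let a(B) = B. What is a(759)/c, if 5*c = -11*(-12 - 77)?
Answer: 345/89 ≈ 3.8764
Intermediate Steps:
c = 979/5 (c = (-11*(-12 - 77))/5 = (-11*(-89))/5 = (1/5)*979 = 979/5 ≈ 195.80)
a(759)/c = 759/(979/5) = 759*(5/979) = 345/89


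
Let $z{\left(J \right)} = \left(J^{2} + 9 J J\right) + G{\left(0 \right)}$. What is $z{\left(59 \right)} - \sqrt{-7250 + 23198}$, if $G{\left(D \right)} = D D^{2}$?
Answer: $34810 - 6 \sqrt{443} \approx 34684.0$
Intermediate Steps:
$G{\left(D \right)} = D^{3}$
$z{\left(J \right)} = 10 J^{2}$ ($z{\left(J \right)} = \left(J^{2} + 9 J J\right) + 0^{3} = \left(J^{2} + 9 J^{2}\right) + 0 = 10 J^{2} + 0 = 10 J^{2}$)
$z{\left(59 \right)} - \sqrt{-7250 + 23198} = 10 \cdot 59^{2} - \sqrt{-7250 + 23198} = 10 \cdot 3481 - \sqrt{15948} = 34810 - 6 \sqrt{443}$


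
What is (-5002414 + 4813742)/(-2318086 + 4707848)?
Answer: -94336/1194881 ≈ -0.078950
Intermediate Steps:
(-5002414 + 4813742)/(-2318086 + 4707848) = -188672/2389762 = -188672*1/2389762 = -94336/1194881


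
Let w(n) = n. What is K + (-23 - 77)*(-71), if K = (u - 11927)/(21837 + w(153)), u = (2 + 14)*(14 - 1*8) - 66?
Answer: 156117103/21990 ≈ 7099.5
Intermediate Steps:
u = 30 (u = 16*(14 - 8) - 66 = 16*6 - 66 = 96 - 66 = 30)
K = -11897/21990 (K = (30 - 11927)/(21837 + 153) = -11897/21990 ≈ -0.54102)
K + (-23 - 77)*(-71) = -11897/21990 + (-23 - 77)*(-71) = -11897/21990 - 100*(-71) = -11897/21990 + 7100 = 156117103/21990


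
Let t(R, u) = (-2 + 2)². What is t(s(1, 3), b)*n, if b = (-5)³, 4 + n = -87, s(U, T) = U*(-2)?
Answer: 0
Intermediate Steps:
s(U, T) = -2*U
n = -91 (n = -4 - 87 = -91)
b = -125
t(R, u) = 0 (t(R, u) = 0² = 0)
t(s(1, 3), b)*n = 0*(-91) = 0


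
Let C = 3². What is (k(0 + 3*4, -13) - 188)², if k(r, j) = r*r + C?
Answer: 1225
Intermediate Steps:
C = 9
k(r, j) = 9 + r² (k(r, j) = r*r + 9 = r² + 9 = 9 + r²)
(k(0 + 3*4, -13) - 188)² = ((9 + (0 + 3*4)²) - 188)² = ((9 + (0 + 12)²) - 188)² = ((9 + 12²) - 188)² = ((9 + 144) - 188)² = (153 - 188)² = (-35)² = 1225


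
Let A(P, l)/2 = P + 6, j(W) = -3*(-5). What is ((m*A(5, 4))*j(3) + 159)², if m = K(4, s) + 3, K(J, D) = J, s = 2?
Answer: 6095961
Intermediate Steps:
j(W) = 15
m = 7 (m = 4 + 3 = 7)
A(P, l) = 12 + 2*P (A(P, l) = 2*(P + 6) = 2*(6 + P) = 12 + 2*P)
((m*A(5, 4))*j(3) + 159)² = ((7*(12 + 2*5))*15 + 159)² = ((7*(12 + 10))*15 + 159)² = ((7*22)*15 + 159)² = (154*15 + 159)² = (2310 + 159)² = 2469² = 6095961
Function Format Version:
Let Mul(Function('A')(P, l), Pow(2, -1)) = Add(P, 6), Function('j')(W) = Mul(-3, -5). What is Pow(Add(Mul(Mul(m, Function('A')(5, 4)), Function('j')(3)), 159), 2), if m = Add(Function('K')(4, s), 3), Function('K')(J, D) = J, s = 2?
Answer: 6095961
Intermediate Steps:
Function('j')(W) = 15
m = 7 (m = Add(4, 3) = 7)
Function('A')(P, l) = Add(12, Mul(2, P)) (Function('A')(P, l) = Mul(2, Add(P, 6)) = Mul(2, Add(6, P)) = Add(12, Mul(2, P)))
Pow(Add(Mul(Mul(m, Function('A')(5, 4)), Function('j')(3)), 159), 2) = Pow(Add(Mul(Mul(7, Add(12, Mul(2, 5))), 15), 159), 2) = Pow(Add(Mul(Mul(7, Add(12, 10)), 15), 159), 2) = Pow(Add(Mul(Mul(7, 22), 15), 159), 2) = Pow(Add(Mul(154, 15), 159), 2) = Pow(Add(2310, 159), 2) = Pow(2469, 2) = 6095961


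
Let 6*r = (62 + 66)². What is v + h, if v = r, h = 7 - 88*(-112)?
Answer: 37781/3 ≈ 12594.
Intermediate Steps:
h = 9863 (h = 7 + 9856 = 9863)
r = 8192/3 (r = (62 + 66)²/6 = (⅙)*128² = (⅙)*16384 = 8192/3 ≈ 2730.7)
v = 8192/3 ≈ 2730.7
v + h = 8192/3 + 9863 = 37781/3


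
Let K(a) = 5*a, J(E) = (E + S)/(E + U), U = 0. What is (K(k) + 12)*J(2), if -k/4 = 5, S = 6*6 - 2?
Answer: -1584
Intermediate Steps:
S = 34 (S = 36 - 2 = 34)
k = -20 (k = -4*5 = -20)
J(E) = (34 + E)/E (J(E) = (E + 34)/(E + 0) = (34 + E)/E)
(K(k) + 12)*J(2) = (5*(-20) + 12)*((34 + 2)/2) = (-100 + 12)*((1/2)*36) = -88*18 = -1584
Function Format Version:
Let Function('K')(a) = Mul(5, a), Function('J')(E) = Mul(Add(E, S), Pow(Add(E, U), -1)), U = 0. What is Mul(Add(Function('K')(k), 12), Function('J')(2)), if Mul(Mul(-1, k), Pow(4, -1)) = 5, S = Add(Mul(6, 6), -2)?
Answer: -1584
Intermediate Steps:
S = 34 (S = Add(36, -2) = 34)
k = -20 (k = Mul(-4, 5) = -20)
Function('J')(E) = Mul(Pow(E, -1), Add(34, E)) (Function('J')(E) = Mul(Add(E, 34), Pow(Add(E, 0), -1)) = Mul(Add(34, E), Pow(E, -1)) = Mul(Pow(E, -1), Add(34, E)))
Mul(Add(Function('K')(k), 12), Function('J')(2)) = Mul(Add(Mul(5, -20), 12), Mul(Pow(2, -1), Add(34, 2))) = Mul(Add(-100, 12), Mul(Rational(1, 2), 36)) = Mul(-88, 18) = -1584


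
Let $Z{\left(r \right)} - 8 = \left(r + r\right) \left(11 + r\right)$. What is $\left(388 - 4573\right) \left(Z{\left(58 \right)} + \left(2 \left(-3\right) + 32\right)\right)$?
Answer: $-33639030$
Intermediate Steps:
$Z{\left(r \right)} = 8 + 2 r \left(11 + r\right)$ ($Z{\left(r \right)} = 8 + \left(r + r\right) \left(11 + r\right) = 8 + 2 r \left(11 + r\right)$)
$\left(388 - 4573\right) \left(Z{\left(58 \right)} + \left(2 \left(-3\right) + 32\right)\right) = \left(388 - 4573\right) \left(\left(8 + 2 \cdot 58^{2} + 22 \cdot 58\right) + \left(2 \left(-3\right) + 32\right)\right) = - 4185 \left(\left(8 + 2 \cdot 3364 + 1276\right) + \left(-6 + 32\right)\right) = - 4185 \left(\left(8 + 6728 + 1276\right) + 26\right) = - 4185 \left(8012 + 26\right) = \left(-4185\right) 8038 = -33639030$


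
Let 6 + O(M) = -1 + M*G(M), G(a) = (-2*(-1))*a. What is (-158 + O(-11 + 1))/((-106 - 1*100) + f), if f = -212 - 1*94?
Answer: -35/512 ≈ -0.068359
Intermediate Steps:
G(a) = 2*a
O(M) = -7 + 2*M**2 (O(M) = -6 + (-1 + M*(2*M)) = -6 + (-1 + 2*M**2) = -7 + 2*M**2)
f = -306 (f = -212 - 94 = -306)
(-158 + O(-11 + 1))/((-106 - 1*100) + f) = (-158 + (-7 + 2*(-11 + 1)**2))/((-106 - 1*100) - 306) = (-158 + (-7 + 2*(-10)**2))/((-106 - 100) - 306) = (-158 + (-7 + 2*100))/(-206 - 306) = (-158 + (-7 + 200))/(-512) = (-158 + 193)*(-1/512) = 35*(-1/512) = -35/512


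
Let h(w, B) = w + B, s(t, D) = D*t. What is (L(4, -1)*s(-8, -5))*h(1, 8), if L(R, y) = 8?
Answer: 2880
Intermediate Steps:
h(w, B) = B + w
(L(4, -1)*s(-8, -5))*h(1, 8) = (8*(-5*(-8)))*(8 + 1) = (8*40)*9 = 320*9 = 2880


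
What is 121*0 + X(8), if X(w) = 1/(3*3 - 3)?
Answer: ⅙ ≈ 0.16667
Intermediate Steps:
X(w) = ⅙ (X(w) = 1/(9 - 3) = 1/6 = ⅙)
121*0 + X(8) = 121*0 + ⅙ = 0 + ⅙ = ⅙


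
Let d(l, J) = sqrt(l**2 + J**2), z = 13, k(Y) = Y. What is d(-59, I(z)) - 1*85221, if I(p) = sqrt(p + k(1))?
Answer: -85221 + sqrt(3495) ≈ -85162.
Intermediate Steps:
I(p) = sqrt(1 + p) (I(p) = sqrt(p + 1) = sqrt(1 + p))
d(l, J) = sqrt(J**2 + l**2)
d(-59, I(z)) - 1*85221 = sqrt((sqrt(1 + 13))**2 + (-59)**2) - 1*85221 = sqrt((sqrt(14))**2 + 3481) - 85221 = sqrt(14 + 3481) - 85221 = sqrt(3495) - 85221 = -85221 + sqrt(3495)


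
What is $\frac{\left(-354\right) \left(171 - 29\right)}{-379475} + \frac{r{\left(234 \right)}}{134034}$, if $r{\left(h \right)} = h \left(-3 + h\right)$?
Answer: $\frac{4541627127}{8477092025} \approx 0.53575$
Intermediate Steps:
$\frac{\left(-354\right) \left(171 - 29\right)}{-379475} + \frac{r{\left(234 \right)}}{134034} = \frac{\left(-354\right) \left(171 - 29\right)}{-379475} + \frac{234 \left(-3 + 234\right)}{134034} = \left(-354\right) 142 \left(- \frac{1}{379475}\right) + 234 \cdot 231 \cdot \frac{1}{134034} = \left(-50268\right) \left(- \frac{1}{379475}\right) + 54054 \cdot \frac{1}{134034} = \frac{50268}{379475} + \frac{9009}{22339} = \frac{4541627127}{8477092025}$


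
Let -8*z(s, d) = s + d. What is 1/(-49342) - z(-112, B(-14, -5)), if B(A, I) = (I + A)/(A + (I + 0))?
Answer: -2738485/197368 ≈ -13.875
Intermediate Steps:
B(A, I) = 1 (B(A, I) = (A + I)/(A + I) = 1)
z(s, d) = -d/8 - s/8 (z(s, d) = -(s + d)/8 = -(d + s)/8 = -d/8 - s/8)
1/(-49342) - z(-112, B(-14, -5)) = 1/(-49342) - (-⅛*1 - ⅛*(-112)) = -1/49342 - (-⅛ + 14) = -1/49342 - 1*111/8 = -1/49342 - 111/8 = -2738485/197368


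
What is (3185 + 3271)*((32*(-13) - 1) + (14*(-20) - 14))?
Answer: -4590216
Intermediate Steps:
(3185 + 3271)*((32*(-13) - 1) + (14*(-20) - 14)) = 6456*((-416 - 1) + (-280 - 14)) = 6456*(-417 - 294) = 6456*(-711) = -4590216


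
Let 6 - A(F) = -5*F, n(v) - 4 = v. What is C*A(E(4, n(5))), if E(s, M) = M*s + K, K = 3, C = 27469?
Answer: 5521269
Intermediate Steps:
n(v) = 4 + v
E(s, M) = 3 + M*s (E(s, M) = M*s + 3 = 3 + M*s)
A(F) = 6 + 5*F (A(F) = 6 - (-5)*F = 6 + 5*F)
C*A(E(4, n(5))) = 27469*(6 + 5*(3 + (4 + 5)*4)) = 27469*(6 + 5*(3 + 9*4)) = 27469*(6 + 5*(3 + 36)) = 27469*(6 + 5*39) = 27469*(6 + 195) = 27469*201 = 5521269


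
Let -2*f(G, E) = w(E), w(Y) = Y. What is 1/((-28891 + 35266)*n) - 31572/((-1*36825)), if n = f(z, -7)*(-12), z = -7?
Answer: 112711549/131465250 ≈ 0.85735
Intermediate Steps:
f(G, E) = -E/2
n = -42 (n = -1/2*(-7)*(-12) = (7/2)*(-12) = -42)
1/((-28891 + 35266)*n) - 31572/((-1*36825)) = 1/((-28891 + 35266)*(-42)) - 31572/((-1*36825)) = -1/42/6375 - 31572/(-36825) = (1/6375)*(-1/42) - 31572*(-1/36825) = -1/267750 + 10524/12275 = 112711549/131465250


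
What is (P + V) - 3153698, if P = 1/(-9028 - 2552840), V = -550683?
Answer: -9490135143709/2561868 ≈ -3.7044e+6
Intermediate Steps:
P = -1/2561868 (P = 1/(-2561868) = -1/2561868 ≈ -3.9034e-7)
(P + V) - 3153698 = (-1/2561868 - 550683) - 3153698 = -1410777155845/2561868 - 3153698 = -9490135143709/2561868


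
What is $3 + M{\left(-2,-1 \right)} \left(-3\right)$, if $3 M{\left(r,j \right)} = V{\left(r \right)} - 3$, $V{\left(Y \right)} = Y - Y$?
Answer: $6$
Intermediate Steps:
$V{\left(Y \right)} = 0$
$M{\left(r,j \right)} = -1$ ($M{\left(r,j \right)} = \frac{0 - 3}{3} = \frac{1}{3} \left(-3\right) = -1$)
$3 + M{\left(-2,-1 \right)} \left(-3\right) = 3 - -3 = 3 + 3 = 6$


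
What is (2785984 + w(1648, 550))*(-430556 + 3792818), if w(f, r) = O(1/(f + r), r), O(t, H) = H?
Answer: 9369057379908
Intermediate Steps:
w(f, r) = r
(2785984 + w(1648, 550))*(-430556 + 3792818) = (2785984 + 550)*(-430556 + 3792818) = 2786534*3362262 = 9369057379908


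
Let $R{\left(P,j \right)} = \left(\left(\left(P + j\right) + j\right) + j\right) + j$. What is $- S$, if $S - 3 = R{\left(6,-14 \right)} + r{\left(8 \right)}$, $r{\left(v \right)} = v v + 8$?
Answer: $-25$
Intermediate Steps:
$R{\left(P,j \right)} = P + 4 j$ ($R{\left(P,j \right)} = \left(\left(P + 2 j\right) + j\right) + j = \left(P + 3 j\right) + j = P + 4 j$)
$r{\left(v \right)} = 8 + v^{2}$ ($r{\left(v \right)} = v^{2} + 8 = 8 + v^{2}$)
$S = 25$ ($S = 3 + \left(\left(6 + 4 \left(-14\right)\right) + \left(8 + 8^{2}\right)\right) = 3 + \left(\left(6 - 56\right) + \left(8 + 64\right)\right) = 3 + \left(-50 + 72\right) = 3 + 22 = 25$)
$- S = \left(-1\right) 25 = -25$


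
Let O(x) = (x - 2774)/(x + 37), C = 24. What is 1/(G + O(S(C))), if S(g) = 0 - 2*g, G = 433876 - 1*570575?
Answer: -11/1500867 ≈ -7.3291e-6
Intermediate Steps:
G = -136699 (G = 433876 - 570575 = -136699)
S(g) = -2*g
O(x) = (-2774 + x)/(37 + x)
1/(G + O(S(C))) = 1/(-136699 + (-2774 - 2*24)/(37 - 2*24)) = 1/(-136699 + (-2774 - 48)/(37 - 48)) = 1/(-136699 - 2822/(-11)) = 1/(-136699 - 1/11*(-2822)) = 1/(-136699 + 2822/11) = 1/(-1500867/11) = -11/1500867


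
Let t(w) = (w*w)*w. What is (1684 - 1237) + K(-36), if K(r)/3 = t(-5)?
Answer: 72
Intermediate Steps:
t(w) = w³ (t(w) = w²*w = w³)
K(r) = -375 (K(r) = 3*(-5)³ = 3*(-125) = -375)
(1684 - 1237) + K(-36) = (1684 - 1237) - 375 = 447 - 375 = 72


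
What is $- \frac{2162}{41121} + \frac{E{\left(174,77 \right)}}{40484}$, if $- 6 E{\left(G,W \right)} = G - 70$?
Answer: $- \frac{22059793}{416185641} \approx -0.053005$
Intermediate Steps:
$E{\left(G,W \right)} = \frac{35}{3} - \frac{G}{6}$ ($E{\left(G,W \right)} = - \frac{G - 70}{6} = - \frac{-70 + G}{6} = \frac{35}{3} - \frac{G}{6}$)
$- \frac{2162}{41121} + \frac{E{\left(174,77 \right)}}{40484} = - \frac{2162}{41121} + \frac{\frac{35}{3} - 29}{40484} = \left(-2162\right) \frac{1}{41121} + \left(\frac{35}{3} - 29\right) \frac{1}{40484} = - \frac{2162}{41121} - \frac{13}{30363} = - \frac{22059793}{416185641}$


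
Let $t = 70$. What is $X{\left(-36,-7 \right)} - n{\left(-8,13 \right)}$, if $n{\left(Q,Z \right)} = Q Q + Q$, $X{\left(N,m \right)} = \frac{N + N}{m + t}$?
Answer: $- \frac{400}{7} \approx -57.143$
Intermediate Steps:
$X{\left(N,m \right)} = \frac{2 N}{70 + m}$ ($X{\left(N,m \right)} = \frac{N + N}{m + 70} = \frac{2 N}{70 + m}$)
$n{\left(Q,Z \right)} = Q + Q^{2}$ ($n{\left(Q,Z \right)} = Q^{2} + Q = Q + Q^{2}$)
$X{\left(-36,-7 \right)} - n{\left(-8,13 \right)} = 2 \left(-36\right) \frac{1}{70 - 7} - - 8 \left(1 - 8\right) = 2 \left(-36\right) \frac{1}{63} - \left(-8\right) \left(-7\right) = 2 \left(-36\right) \frac{1}{63} - 56 = - \frac{8}{7} - 56 = - \frac{400}{7}$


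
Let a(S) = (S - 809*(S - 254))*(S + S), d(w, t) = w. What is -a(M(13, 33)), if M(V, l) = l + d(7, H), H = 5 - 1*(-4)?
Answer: -13853280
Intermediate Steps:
H = 9 (H = 5 + 4 = 9)
M(V, l) = 7 + l (M(V, l) = l + 7 = 7 + l)
a(S) = 2*S*(205486 - 808*S) (a(S) = (S - 809*(-254 + S))*(2*S) = (S + (205486 - 809*S))*(2*S) = (205486 - 808*S)*(2*S) = 2*S*(205486 - 808*S))
-a(M(13, 33)) = -4*(7 + 33)*(102743 - 404*(7 + 33)) = -4*40*(102743 - 404*40) = -4*40*(102743 - 16160) = -4*40*86583 = -1*13853280 = -13853280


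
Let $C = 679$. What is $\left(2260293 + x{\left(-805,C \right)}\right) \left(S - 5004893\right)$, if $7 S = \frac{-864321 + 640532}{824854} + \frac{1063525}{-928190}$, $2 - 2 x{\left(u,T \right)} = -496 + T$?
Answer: $- \frac{3031266918743897554550390}{267967431991} \approx -1.1312 \cdot 10^{13}$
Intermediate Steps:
$x{\left(u,T \right)} = 249 - \frac{T}{2}$ ($x{\left(u,T \right)} = 1 - \frac{-496 + T}{2} = 1 - \left(-248 + \frac{T}{2}\right) = 249 - \frac{T}{2}$)
$S = - \frac{54248578113}{267967431991}$ ($S = \frac{\frac{-864321 + 640532}{824854} + \frac{1063525}{-928190}}{7} = \frac{\left(-223789\right) \frac{1}{824854} + 1063525 \left(- \frac{1}{928190}\right)}{7} = \frac{- \frac{223789}{824854} - \frac{212705}{185638}}{7} = \frac{1}{7} \left(- \frac{54248578113}{38281061713}\right) = - \frac{54248578113}{267967431991} \approx -0.20244$)
$\left(2260293 + x{\left(-805,C \right)}\right) \left(S - 5004893\right) = \left(2260293 + \left(249 - \frac{679}{2}\right)\right) \left(- \frac{54248578113}{267967431991} - 5004893\right) = \left(2260293 + \left(249 - \frac{679}{2}\right)\right) \left(- \frac{1341148378848310076}{267967431991}\right) = \left(2260293 - \frac{181}{2}\right) \left(- \frac{1341148378848310076}{267967431991}\right) = \frac{4520405}{2} \left(- \frac{1341148378848310076}{267967431991}\right) = - \frac{3031266918743897554550390}{267967431991}$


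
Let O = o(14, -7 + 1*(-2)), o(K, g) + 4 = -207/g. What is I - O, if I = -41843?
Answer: -41862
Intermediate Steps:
o(K, g) = -4 - 207/g
O = 19 (O = -4 - 207/(-7 + 1*(-2)) = -4 - 207/(-7 - 2) = -4 - 207/(-9) = -4 - 207*(-⅑) = -4 + 23 = 19)
I - O = -41843 - 1*19 = -41843 - 19 = -41862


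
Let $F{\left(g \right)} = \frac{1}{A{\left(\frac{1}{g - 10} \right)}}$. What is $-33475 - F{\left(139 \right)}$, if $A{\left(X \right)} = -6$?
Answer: $- \frac{200849}{6} \approx -33475.0$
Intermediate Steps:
$F{\left(g \right)} = - \frac{1}{6}$ ($F{\left(g \right)} = \frac{1}{-6} = - \frac{1}{6}$)
$-33475 - F{\left(139 \right)} = -33475 - - \frac{1}{6} = -33475 + \frac{1}{6} = - \frac{200849}{6}$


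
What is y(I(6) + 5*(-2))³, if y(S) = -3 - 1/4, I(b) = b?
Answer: -2197/64 ≈ -34.328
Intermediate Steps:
y(S) = -13/4 (y(S) = -3 - 1*¼ = -3 - ¼ = -13/4)
y(I(6) + 5*(-2))³ = (-13/4)³ = -2197/64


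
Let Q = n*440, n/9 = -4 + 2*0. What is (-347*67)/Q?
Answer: 23249/15840 ≈ 1.4677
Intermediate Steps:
n = -36 (n = 9*(-4 + 2*0) = 9*(-4 + 0) = 9*(-4) = -36)
Q = -15840 (Q = -36*440 = -15840)
(-347*67)/Q = -347*67/(-15840) = -23249*(-1/15840) = 23249/15840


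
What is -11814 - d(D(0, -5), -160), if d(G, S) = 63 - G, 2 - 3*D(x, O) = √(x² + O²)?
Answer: -11878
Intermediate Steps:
D(x, O) = ⅔ - √(O² + x²)/3 (D(x, O) = ⅔ - √(x² + O²)/3 = ⅔ - √(O² + x²)/3)
-11814 - d(D(0, -5), -160) = -11814 - (63 - (⅔ - √((-5)² + 0²)/3)) = -11814 - (63 - (⅔ - √(25 + 0)/3)) = -11814 - (63 - (⅔ - √25/3)) = -11814 - (63 - (⅔ - ⅓*5)) = -11814 - (63 - (⅔ - 5/3)) = -11814 - (63 - 1*(-1)) = -11814 - (63 + 1) = -11814 - 1*64 = -11814 - 64 = -11878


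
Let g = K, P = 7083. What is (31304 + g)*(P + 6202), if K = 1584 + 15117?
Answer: 637746425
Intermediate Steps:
K = 16701
g = 16701
(31304 + g)*(P + 6202) = (31304 + 16701)*(7083 + 6202) = 48005*13285 = 637746425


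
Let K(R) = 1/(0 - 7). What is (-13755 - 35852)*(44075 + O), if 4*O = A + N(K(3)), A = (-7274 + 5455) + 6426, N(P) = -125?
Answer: -4484026337/2 ≈ -2.2420e+9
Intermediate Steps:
K(R) = -⅐ (K(R) = 1/(-7) = -⅐)
A = 4607 (A = -1819 + 6426 = 4607)
O = 2241/2 (O = (4607 - 125)/4 = (¼)*4482 = 2241/2 ≈ 1120.5)
(-13755 - 35852)*(44075 + O) = (-13755 - 35852)*(44075 + 2241/2) = -49607*90391/2 = -4484026337/2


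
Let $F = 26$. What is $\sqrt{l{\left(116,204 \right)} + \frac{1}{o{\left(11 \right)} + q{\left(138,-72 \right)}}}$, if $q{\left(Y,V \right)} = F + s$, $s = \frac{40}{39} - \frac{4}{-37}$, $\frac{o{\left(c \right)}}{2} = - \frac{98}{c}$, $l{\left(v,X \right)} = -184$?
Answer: $\frac{i \sqrt{4020694050886}}{147866} \approx 13.561 i$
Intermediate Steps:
$o{\left(c \right)} = - \frac{196}{c}$ ($o{\left(c \right)} = 2 \left(- \frac{98}{c}\right) = - \frac{196}{c}$)
$s = \frac{1636}{1443}$ ($s = 40 \cdot \frac{1}{39} - - \frac{4}{37} = \frac{40}{39} + \frac{4}{37} = \frac{1636}{1443} \approx 1.1337$)
$q{\left(Y,V \right)} = \frac{39154}{1443}$ ($q{\left(Y,V \right)} = 26 + \frac{1636}{1443} = \frac{39154}{1443}$)
$\sqrt{l{\left(116,204 \right)} + \frac{1}{o{\left(11 \right)} + q{\left(138,-72 \right)}}} = \sqrt{-184 + \frac{1}{- \frac{196}{11} + \frac{39154}{1443}}} = \sqrt{-184 + \frac{1}{\frac{147866}{15873}}} = \sqrt{-184 + \frac{15873}{147866}} = \sqrt{- \frac{27191471}{147866}} = \frac{i \sqrt{4020694050886}}{147866}$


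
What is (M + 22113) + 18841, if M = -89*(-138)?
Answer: 53236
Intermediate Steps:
M = 12282
(M + 22113) + 18841 = (12282 + 22113) + 18841 = 34395 + 18841 = 53236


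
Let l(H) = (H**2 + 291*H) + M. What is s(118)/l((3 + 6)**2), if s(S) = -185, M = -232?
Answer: -37/5980 ≈ -0.0061873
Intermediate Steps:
l(H) = -232 + H**2 + 291*H (l(H) = (H**2 + 291*H) - 232 = -232 + H**2 + 291*H)
s(118)/l((3 + 6)**2) = -185/(-232 + ((3 + 6)**2)**2 + 291*(3 + 6)**2) = -185/(-232 + (9**2)**2 + 291*9**2) = -185/(-232 + 81**2 + 291*81) = -185/(-232 + 6561 + 23571) = -185/29900 = -185*1/29900 = -37/5980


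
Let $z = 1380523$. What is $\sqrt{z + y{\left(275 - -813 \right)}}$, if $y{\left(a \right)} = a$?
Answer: $\sqrt{1381611} \approx 1175.4$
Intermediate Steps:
$\sqrt{z + y{\left(275 - -813 \right)}} = \sqrt{1380523 + \left(275 - -813\right)} = \sqrt{1380523 + \left(275 + 813\right)} = \sqrt{1380523 + 1088} = \sqrt{1381611}$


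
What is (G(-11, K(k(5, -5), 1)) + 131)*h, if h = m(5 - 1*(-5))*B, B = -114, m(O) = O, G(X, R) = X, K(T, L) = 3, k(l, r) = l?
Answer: -136800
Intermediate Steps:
h = -1140 (h = (5 - 1*(-5))*(-114) = (5 + 5)*(-114) = 10*(-114) = -1140)
(G(-11, K(k(5, -5), 1)) + 131)*h = (-11 + 131)*(-1140) = 120*(-1140) = -136800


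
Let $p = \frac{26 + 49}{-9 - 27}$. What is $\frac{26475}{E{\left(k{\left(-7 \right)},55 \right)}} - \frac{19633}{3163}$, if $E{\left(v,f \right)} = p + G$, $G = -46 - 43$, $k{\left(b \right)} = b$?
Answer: $- \frac{1026343969}{3457159} \approx -296.88$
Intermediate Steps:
$p = - \frac{25}{12}$ ($p = \frac{75}{-36} = 75 \left(- \frac{1}{36}\right) = - \frac{25}{12} \approx -2.0833$)
$G = -89$
$E{\left(v,f \right)} = - \frac{1093}{12}$ ($E{\left(v,f \right)} = - \frac{25}{12} - 89 = - \frac{1093}{12}$)
$\frac{26475}{E{\left(k{\left(-7 \right)},55 \right)}} - \frac{19633}{3163} = \frac{26475}{- \frac{1093}{12}} - \frac{19633}{3163} = 26475 \left(- \frac{12}{1093}\right) - \frac{19633}{3163} = - \frac{317700}{1093} - \frac{19633}{3163} = - \frac{1026343969}{3457159}$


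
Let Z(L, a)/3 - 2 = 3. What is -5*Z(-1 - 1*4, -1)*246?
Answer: -18450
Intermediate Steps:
Z(L, a) = 15 (Z(L, a) = 6 + 3*3 = 6 + 9 = 15)
-5*Z(-1 - 1*4, -1)*246 = -5*15*246 = -75*246 = -18450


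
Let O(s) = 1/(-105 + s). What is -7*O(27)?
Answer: 7/78 ≈ 0.089744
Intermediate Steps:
-7*O(27) = -7/(-105 + 27) = -7/(-78) = -7*(-1/78) = 7/78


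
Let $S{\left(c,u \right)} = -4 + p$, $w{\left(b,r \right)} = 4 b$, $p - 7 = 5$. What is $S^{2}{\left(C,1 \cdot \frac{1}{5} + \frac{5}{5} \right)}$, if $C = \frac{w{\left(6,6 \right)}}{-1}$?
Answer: $64$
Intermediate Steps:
$p = 12$ ($p = 7 + 5 = 12$)
$C = -24$ ($C = \frac{4 \cdot 6}{-1} = 24 \left(-1\right) = -24$)
$S{\left(c,u \right)} = 8$ ($S{\left(c,u \right)} = -4 + 12 = 8$)
$S^{2}{\left(C,1 \cdot \frac{1}{5} + \frac{5}{5} \right)} = 8^{2} = 64$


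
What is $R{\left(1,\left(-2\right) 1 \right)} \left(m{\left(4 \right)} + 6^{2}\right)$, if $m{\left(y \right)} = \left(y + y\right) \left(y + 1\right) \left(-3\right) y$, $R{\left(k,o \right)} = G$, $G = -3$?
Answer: $1332$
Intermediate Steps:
$R{\left(k,o \right)} = -3$
$m{\left(y \right)} = - 6 y^{2} \left(1 + y\right)$ ($m{\left(y \right)} = 2 y \left(1 + y\right) \left(-3\right) y = - 6 y \left(1 + y\right) y = - 6 y^{2} \left(1 + y\right)$)
$R{\left(1,\left(-2\right) 1 \right)} \left(m{\left(4 \right)} + 6^{2}\right) = - 3 \left(6 \cdot 4^{2} \left(-1 - 4\right) + 6^{2}\right) = - 3 \left(6 \cdot 16 \left(-1 - 4\right) + 36\right) = - 3 \left(6 \cdot 16 \left(-5\right) + 36\right) = - 3 \left(-480 + 36\right) = \left(-3\right) \left(-444\right) = 1332$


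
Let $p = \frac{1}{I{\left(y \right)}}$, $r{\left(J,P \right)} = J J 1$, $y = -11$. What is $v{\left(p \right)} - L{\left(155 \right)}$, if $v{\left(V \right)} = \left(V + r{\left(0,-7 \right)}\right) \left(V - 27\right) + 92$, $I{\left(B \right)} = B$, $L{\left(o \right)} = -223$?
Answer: $\frac{38413}{121} \approx 317.46$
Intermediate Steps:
$r{\left(J,P \right)} = J^{2}$ ($r{\left(J,P \right)} = J^{2} \cdot 1 = J^{2}$)
$p = - \frac{1}{11}$ ($p = \frac{1}{-11} = - \frac{1}{11} \approx -0.090909$)
$v{\left(V \right)} = 92 + V \left(-27 + V\right)$ ($v{\left(V \right)} = \left(V + 0^{2}\right) \left(V - 27\right) + 92 = \left(V + 0\right) \left(-27 + V\right) + 92 = V \left(-27 + V\right) + 92 = 92 + V \left(-27 + V\right)$)
$v{\left(p \right)} - L{\left(155 \right)} = \left(92 + \left(- \frac{1}{11}\right)^{2} - - \frac{27}{11}\right) - -223 = \left(92 + \frac{1}{121} + \frac{27}{11}\right) + 223 = \frac{11430}{121} + 223 = \frac{38413}{121}$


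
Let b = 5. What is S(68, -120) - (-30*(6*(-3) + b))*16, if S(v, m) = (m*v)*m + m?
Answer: 972840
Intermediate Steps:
S(v, m) = m + v*m² (S(v, m) = v*m² + m = m + v*m²)
S(68, -120) - (-30*(6*(-3) + b))*16 = -120*(1 - 120*68) - (-30*(6*(-3) + 5))*16 = -120*(1 - 8160) - (-30*(-18 + 5))*16 = -120*(-8159) - (-30*(-13))*16 = 979080 - 390*16 = 979080 - 1*6240 = 979080 - 6240 = 972840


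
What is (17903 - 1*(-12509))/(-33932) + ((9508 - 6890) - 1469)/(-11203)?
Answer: -5583728/5590297 ≈ -0.99883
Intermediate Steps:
(17903 - 1*(-12509))/(-33932) + ((9508 - 6890) - 1469)/(-11203) = (17903 + 12509)*(-1/33932) + (2618 - 1469)*(-1/11203) = 30412*(-1/33932) + 1149*(-1/11203) = -7603/8483 - 1149/11203 = -5583728/5590297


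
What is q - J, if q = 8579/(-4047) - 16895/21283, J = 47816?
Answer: -4118753065538/86132301 ≈ -47819.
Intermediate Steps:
q = -250960922/86132301 (q = 8579*(-1/4047) - 16895*1/21283 = -8579/4047 - 16895/21283 = -250960922/86132301 ≈ -2.9137)
q - J = -250960922/86132301 - 1*47816 = -250960922/86132301 - 47816 = -4118753065538/86132301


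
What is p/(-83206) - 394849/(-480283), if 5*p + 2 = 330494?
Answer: 2769670117/99906068245 ≈ 0.027723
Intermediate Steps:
p = 330492/5 (p = -⅖ + (⅕)*330494 = -⅖ + 330494/5 = 330492/5 ≈ 66098.)
p/(-83206) - 394849/(-480283) = (330492/5)/(-83206) - 394849/(-480283) = (330492/5)*(-1/83206) - 394849*(-1/480283) = -165246/208015 + 394849/480283 = 2769670117/99906068245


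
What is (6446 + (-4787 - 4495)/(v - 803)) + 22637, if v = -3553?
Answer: 21115805/726 ≈ 29085.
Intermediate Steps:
(6446 + (-4787 - 4495)/(v - 803)) + 22637 = (6446 + (-4787 - 4495)/(-3553 - 803)) + 22637 = (6446 - 9282/(-4356)) + 22637 = (6446 - 9282*(-1/4356)) + 22637 = (6446 + 1547/726) + 22637 = 4681343/726 + 22637 = 21115805/726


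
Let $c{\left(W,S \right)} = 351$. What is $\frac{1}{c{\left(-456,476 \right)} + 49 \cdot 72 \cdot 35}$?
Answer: $\frac{1}{123831} \approx 8.0755 \cdot 10^{-6}$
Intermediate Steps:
$\frac{1}{c{\left(-456,476 \right)} + 49 \cdot 72 \cdot 35} = \frac{1}{351 + 49 \cdot 72 \cdot 35} = \frac{1}{351 + 3528 \cdot 35} = \frac{1}{351 + 123480} = \frac{1}{123831}$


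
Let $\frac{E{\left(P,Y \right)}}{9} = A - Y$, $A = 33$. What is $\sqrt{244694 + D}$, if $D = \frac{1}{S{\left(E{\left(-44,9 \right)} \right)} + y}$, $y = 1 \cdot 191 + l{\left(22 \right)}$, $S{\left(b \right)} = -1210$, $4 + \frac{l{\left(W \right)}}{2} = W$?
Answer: $\frac{\sqrt{236445119583}}{983} \approx 494.67$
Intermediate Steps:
$l{\left(W \right)} = -8 + 2 W$
$E{\left(P,Y \right)} = 297 - 9 Y$ ($E{\left(P,Y \right)} = 9 \left(33 - Y\right) = 297 - 9 Y$)
$y = 227$ ($y = 1 \cdot 191 + \left(-8 + 2 \cdot 22\right) = 191 + \left(-8 + 44\right) = 191 + 36 = 227$)
$D = - \frac{1}{983}$ ($D = \frac{1}{-1210 + 227} = \frac{1}{-983} = - \frac{1}{983} \approx -0.0010173$)
$\sqrt{244694 + D} = \sqrt{244694 - \frac{1}{983}} = \sqrt{\frac{240534201}{983}} = \frac{\sqrt{236445119583}}{983}$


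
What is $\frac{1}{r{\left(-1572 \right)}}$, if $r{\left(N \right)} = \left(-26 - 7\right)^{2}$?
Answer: $\frac{1}{1089} \approx 0.00091827$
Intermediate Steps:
$r{\left(N \right)} = 1089$ ($r{\left(N \right)} = \left(-33\right)^{2} = 1089$)
$\frac{1}{r{\left(-1572 \right)}} = \frac{1}{1089}$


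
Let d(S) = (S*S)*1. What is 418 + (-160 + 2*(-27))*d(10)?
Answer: -20982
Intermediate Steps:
d(S) = S² (d(S) = S²*1 = S²)
418 + (-160 + 2*(-27))*d(10) = 418 + (-160 + 2*(-27))*10² = 418 + (-160 - 54)*100 = 418 - 214*100 = 418 - 21400 = -20982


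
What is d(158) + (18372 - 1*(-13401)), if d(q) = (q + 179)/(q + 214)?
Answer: 11819893/372 ≈ 31774.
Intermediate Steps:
d(q) = (179 + q)/(214 + q)
d(158) + (18372 - 1*(-13401)) = (179 + 158)/(214 + 158) + (18372 - 1*(-13401)) = 337/372 + (18372 + 13401) = (1/372)*337 + 31773 = 337/372 + 31773 = 11819893/372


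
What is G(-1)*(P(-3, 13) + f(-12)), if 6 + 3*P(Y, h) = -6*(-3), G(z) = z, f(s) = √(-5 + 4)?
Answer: -4 - I ≈ -4.0 - 1.0*I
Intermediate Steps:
f(s) = I (f(s) = √(-1) = I)
P(Y, h) = 4 (P(Y, h) = -2 + (-6*(-3))/3 = -2 + (⅓)*18 = -2 + 6 = 4)
G(-1)*(P(-3, 13) + f(-12)) = -(4 + I) = -4 - I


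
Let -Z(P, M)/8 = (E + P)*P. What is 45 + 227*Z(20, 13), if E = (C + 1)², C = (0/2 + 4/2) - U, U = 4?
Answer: -762675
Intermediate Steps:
C = -2 (C = (0/2 + 4/2) - 1*4 = (0*(½) + 4*(½)) - 4 = (0 + 2) - 4 = 2 - 4 = -2)
E = 1 (E = (-2 + 1)² = (-1)² = 1)
Z(P, M) = -8*P*(1 + P) (Z(P, M) = -8*(1 + P)*P = -8*P*(1 + P))
45 + 227*Z(20, 13) = 45 + 227*(-8*20*(1 + 20)) = 45 + 227*(-8*20*21) = 45 + 227*(-3360) = 45 - 762720 = -762675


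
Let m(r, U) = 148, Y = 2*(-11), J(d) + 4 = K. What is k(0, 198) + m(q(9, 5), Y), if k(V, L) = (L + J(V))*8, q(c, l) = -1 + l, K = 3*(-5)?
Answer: 1580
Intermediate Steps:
K = -15
J(d) = -19 (J(d) = -4 - 15 = -19)
Y = -22
k(V, L) = -152 + 8*L (k(V, L) = (L - 19)*8 = (-19 + L)*8 = -152 + 8*L)
k(0, 198) + m(q(9, 5), Y) = (-152 + 8*198) + 148 = (-152 + 1584) + 148 = 1432 + 148 = 1580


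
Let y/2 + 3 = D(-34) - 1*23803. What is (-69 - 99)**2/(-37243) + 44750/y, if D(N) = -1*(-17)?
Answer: -1504732861/885973727 ≈ -1.6984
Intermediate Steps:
D(N) = 17
y = -47578 (y = -6 + 2*(17 - 1*23803) = -6 + 2*(17 - 23803) = -6 + 2*(-23786) = -6 - 47572 = -47578)
(-69 - 99)**2/(-37243) + 44750/y = (-69 - 99)**2/(-37243) + 44750/(-47578) = (-168)**2*(-1/37243) + 44750*(-1/47578) = 28224*(-1/37243) - 22375/23789 = -28224/37243 - 22375/23789 = -1504732861/885973727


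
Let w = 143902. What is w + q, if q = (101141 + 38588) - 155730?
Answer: 127901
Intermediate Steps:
q = -16001 (q = 139729 - 155730 = -16001)
w + q = 143902 - 16001 = 127901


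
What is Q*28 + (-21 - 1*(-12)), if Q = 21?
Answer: 579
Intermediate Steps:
Q*28 + (-21 - 1*(-12)) = 21*28 + (-21 - 1*(-12)) = 588 + (-21 + 12) = 588 - 9 = 579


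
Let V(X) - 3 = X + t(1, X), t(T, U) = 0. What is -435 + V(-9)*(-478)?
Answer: 2433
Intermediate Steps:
V(X) = 3 + X (V(X) = 3 + (X + 0) = 3 + X)
-435 + V(-9)*(-478) = -435 + (3 - 9)*(-478) = -435 - 6*(-478) = -435 + 2868 = 2433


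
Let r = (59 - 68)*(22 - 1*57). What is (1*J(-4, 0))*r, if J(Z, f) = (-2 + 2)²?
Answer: 0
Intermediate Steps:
J(Z, f) = 0 (J(Z, f) = 0² = 0)
r = 315 (r = -9*(22 - 57) = -9*(-35) = 315)
(1*J(-4, 0))*r = (1*0)*315 = 0*315 = 0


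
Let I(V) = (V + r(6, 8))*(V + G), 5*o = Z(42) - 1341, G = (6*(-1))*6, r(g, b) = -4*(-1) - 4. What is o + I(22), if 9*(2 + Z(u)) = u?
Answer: -1727/3 ≈ -575.67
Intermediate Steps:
Z(u) = -2 + u/9
r(g, b) = 0 (r(g, b) = 4 - 4 = 0)
G = -36 (G = -6*6 = -36)
o = -803/3 (o = ((-2 + (⅑)*42) - 1341)/5 = ((-2 + 14/3) - 1341)/5 = (8/3 - 1341)/5 = (⅕)*(-4015/3) = -803/3 ≈ -267.67)
I(V) = V*(-36 + V) (I(V) = (V + 0)*(V - 36) = V*(-36 + V))
o + I(22) = -803/3 + 22*(-36 + 22) = -803/3 + 22*(-14) = -803/3 - 308 = -1727/3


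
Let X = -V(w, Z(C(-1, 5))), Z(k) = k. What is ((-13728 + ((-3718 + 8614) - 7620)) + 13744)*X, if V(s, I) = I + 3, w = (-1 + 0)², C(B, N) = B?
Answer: 5416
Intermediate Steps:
w = 1 (w = (-1)² = 1)
V(s, I) = 3 + I
X = -2 (X = -(3 - 1) = -1*2 = -2)
((-13728 + ((-3718 + 8614) - 7620)) + 13744)*X = ((-13728 + ((-3718 + 8614) - 7620)) + 13744)*(-2) = ((-13728 + (4896 - 7620)) + 13744)*(-2) = ((-13728 - 2724) + 13744)*(-2) = (-16452 + 13744)*(-2) = -2708*(-2) = 5416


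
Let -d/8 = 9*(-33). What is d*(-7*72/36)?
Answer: -33264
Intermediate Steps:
d = 2376 (d = -72*(-33) = -8*(-297) = 2376)
d*(-7*72/36) = 2376*(-7*72/36) = 2376*(-504*1/36) = 2376*(-14) = -33264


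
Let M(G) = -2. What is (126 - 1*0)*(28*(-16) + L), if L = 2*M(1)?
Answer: -56952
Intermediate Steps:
L = -4 (L = 2*(-2) = -4)
(126 - 1*0)*(28*(-16) + L) = (126 - 1*0)*(28*(-16) - 4) = (126 + 0)*(-448 - 4) = 126*(-452) = -56952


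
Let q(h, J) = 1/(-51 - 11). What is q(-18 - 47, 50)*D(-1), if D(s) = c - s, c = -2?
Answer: 1/62 ≈ 0.016129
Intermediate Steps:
D(s) = -2 - s
q(h, J) = -1/62 (q(h, J) = 1/(-62) = -1/62)
q(-18 - 47, 50)*D(-1) = -(-2 - 1*(-1))/62 = -(-2 + 1)/62 = -1/62*(-1) = 1/62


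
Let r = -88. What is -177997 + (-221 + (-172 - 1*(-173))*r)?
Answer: -178306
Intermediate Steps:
-177997 + (-221 + (-172 - 1*(-173))*r) = -177997 + (-221 + (-172 - 1*(-173))*(-88)) = -177997 + (-221 + (-172 + 173)*(-88)) = -177997 + (-221 + 1*(-88)) = -177997 + (-221 - 88) = -177997 - 309 = -178306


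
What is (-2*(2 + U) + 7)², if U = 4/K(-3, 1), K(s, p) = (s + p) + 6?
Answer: 1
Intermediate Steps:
K(s, p) = 6 + p + s (K(s, p) = (p + s) + 6 = 6 + p + s)
U = 1 (U = 4/(6 + 1 - 3) = 4/4 = 4*(¼) = 1)
(-2*(2 + U) + 7)² = (-2*(2 + 1) + 7)² = (-2*3 + 7)² = (-6 + 7)² = 1² = 1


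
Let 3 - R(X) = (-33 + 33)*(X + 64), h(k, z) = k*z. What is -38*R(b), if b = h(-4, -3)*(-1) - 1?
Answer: -114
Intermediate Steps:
b = -13 (b = -4*(-3)*(-1) - 1 = 12*(-1) - 1 = -12 - 1 = -13)
R(X) = 3 (R(X) = 3 - (-33 + 33)*(X + 64) = 3 - 0*(64 + X) = 3 - 1*0 = 3 + 0 = 3)
-38*R(b) = -38*3 = -114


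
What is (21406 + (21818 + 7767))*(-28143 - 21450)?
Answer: -2528796663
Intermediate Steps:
(21406 + (21818 + 7767))*(-28143 - 21450) = (21406 + 29585)*(-49593) = 50991*(-49593) = -2528796663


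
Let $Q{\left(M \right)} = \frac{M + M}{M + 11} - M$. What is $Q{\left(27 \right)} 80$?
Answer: $- \frac{38880}{19} \approx -2046.3$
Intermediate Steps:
$Q{\left(M \right)} = - M + \frac{2 M}{11 + M}$ ($Q{\left(M \right)} = \frac{2 M}{11 + M} - M = - M + \frac{2 M}{11 + M}$)
$Q{\left(27 \right)} 80 = \left(-1\right) 27 \frac{1}{11 + 27} \left(9 + 27\right) 80 = \left(-1\right) 27 \cdot \frac{1}{38} \cdot 36 \cdot 80 = \left(- \frac{486}{19}\right) 80 = - \frac{38880}{19}$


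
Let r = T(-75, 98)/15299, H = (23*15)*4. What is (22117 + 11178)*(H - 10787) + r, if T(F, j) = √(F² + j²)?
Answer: -313206065 + √15229/15299 ≈ -3.1321e+8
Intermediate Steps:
H = 1380 (H = 345*4 = 1380)
r = √15229/15299 (r = √((-75)² + 98²)/15299 = √(5625 + 9604)*(1/15299) = √15229*(1/15299) = √15229/15299 ≈ 0.0080663)
(22117 + 11178)*(H - 10787) + r = (22117 + 11178)*(1380 - 10787) + √15229/15299 = 33295*(-9407) + √15229/15299 = -313206065 + √15229/15299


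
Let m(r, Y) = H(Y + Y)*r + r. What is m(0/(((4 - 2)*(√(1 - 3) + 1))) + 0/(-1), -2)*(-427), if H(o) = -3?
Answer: 0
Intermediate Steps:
m(r, Y) = -2*r (m(r, Y) = -3*r + r = -2*r)
m(0/(((4 - 2)*(√(1 - 3) + 1))) + 0/(-1), -2)*(-427) = -2*(0/(((4 - 2)*(√(1 - 3) + 1))) + 0/(-1))*(-427) = -2*(0/((2*(√(-2) + 1))) + 0*(-1))*(-427) = -2*(0/((2*(I*√2 + 1))) + 0)*(-427) = -2*(0/((2*(1 + I*√2))) + 0)*(-427) = -2*(0/(2 + 2*I*√2) + 0)*(-427) = -2*(0 + 0)*(-427) = -2*0*(-427) = 0*(-427) = 0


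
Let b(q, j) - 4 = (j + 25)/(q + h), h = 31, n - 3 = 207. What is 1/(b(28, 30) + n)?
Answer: 59/12681 ≈ 0.0046526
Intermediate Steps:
n = 210 (n = 3 + 207 = 210)
b(q, j) = 4 + (25 + j)/(31 + q) (b(q, j) = 4 + (j + 25)/(q + 31) = 4 + (25 + j)/(31 + q))
1/(b(28, 30) + n) = 1/((149 + 30 + 4*28)/(31 + 28) + 210) = 1/((149 + 30 + 112)/59 + 210) = 1/((1/59)*291 + 210) = 1/(291/59 + 210) = 1/(12681/59) = 59/12681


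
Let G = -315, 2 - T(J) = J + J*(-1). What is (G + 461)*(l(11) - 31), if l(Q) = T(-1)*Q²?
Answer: 30806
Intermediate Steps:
T(J) = 2 (T(J) = 2 - (J + J*(-1)) = 2 - (J - J) = 2 - 1*0 = 2 + 0 = 2)
l(Q) = 2*Q²
(G + 461)*(l(11) - 31) = (-315 + 461)*(2*11² - 31) = 146*(2*121 - 31) = 146*(242 - 31) = 146*211 = 30806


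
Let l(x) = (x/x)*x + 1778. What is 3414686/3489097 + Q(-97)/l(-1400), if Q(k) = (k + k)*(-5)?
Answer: 2337587699/659439333 ≈ 3.5448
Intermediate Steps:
l(x) = 1778 + x (l(x) = 1*x + 1778 = x + 1778 = 1778 + x)
Q(k) = -10*k (Q(k) = (2*k)*(-5) = -10*k)
3414686/3489097 + Q(-97)/l(-1400) = 3414686/3489097 + (-10*(-97))/(1778 - 1400) = 3414686*(1/3489097) + 970/378 = 3414686/3489097 + 970*(1/378) = 3414686/3489097 + 485/189 = 2337587699/659439333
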